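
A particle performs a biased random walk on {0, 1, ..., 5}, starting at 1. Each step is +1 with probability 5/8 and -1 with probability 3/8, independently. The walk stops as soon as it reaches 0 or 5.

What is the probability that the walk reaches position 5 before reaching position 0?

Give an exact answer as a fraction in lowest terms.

Answer: 625/1441

Derivation:
Biased walk: p = 5/8, q = 3/8, r = q/p = 3/5
Gambler's ruin: P(hit 5 before 0 | start at 1) = (1 - r^a)/(1 - r^N)
r^1 = 3/5; r^5 = 243/3125
P = (1 - 3/5) / (1 - 243/3125) = 2/5 / 2882/3125 = 625/1441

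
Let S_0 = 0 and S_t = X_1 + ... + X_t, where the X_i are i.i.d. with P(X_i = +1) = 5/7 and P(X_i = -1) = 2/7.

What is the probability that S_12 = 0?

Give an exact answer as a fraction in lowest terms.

Answer: 132000000/1977326743

Derivation:
To be at 0 after 12 steps: need exactly 6 steps of +1 and 6 of -1.
Number of such sequences: C(12,6) = 924
Each has probability (5/7)^6 · (2/7)^6 = 1000000/13841287201
P = 924 · 1000000/13841287201 = 132000000/1977326743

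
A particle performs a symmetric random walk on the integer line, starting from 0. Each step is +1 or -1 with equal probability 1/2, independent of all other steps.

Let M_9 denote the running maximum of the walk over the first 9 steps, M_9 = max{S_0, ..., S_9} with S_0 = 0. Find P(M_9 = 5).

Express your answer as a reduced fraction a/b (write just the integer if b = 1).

Answer: 9/128

Derivation:
Let M_9 = max(S_0,...,S_9). Use the reflection principle: for j ≥ 1, #{paths with M_9 ≥ j} = #{S_9 ≥ j} + #{S_9 ≥ j+1}.
By reflection, #{M_9 ≥ 5} = #{S_9 ≥ 5} + #{S_9 ≥ 6} = 46 + 10 = 56.
#{M_9 ≥ 6} = #{S_9 ≥ 6} + #{S_9 ≥ 7} = 10 + 10 = 20.
#{M_9 = 5} = 56 - 20 = 36.
P(M_9 = 5) = 36/512 = 9/128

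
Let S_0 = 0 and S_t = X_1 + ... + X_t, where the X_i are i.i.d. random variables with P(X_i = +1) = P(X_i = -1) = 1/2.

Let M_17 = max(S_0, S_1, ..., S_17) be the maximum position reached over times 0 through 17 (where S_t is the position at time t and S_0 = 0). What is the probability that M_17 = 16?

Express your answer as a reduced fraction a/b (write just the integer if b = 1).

Let M_17 = max(S_0,...,S_17). Use the reflection principle: for j ≥ 1, #{paths with M_17 ≥ j} = #{S_17 ≥ j} + #{S_17 ≥ j+1}.
By reflection, #{M_17 ≥ 16} = #{S_17 ≥ 16} + #{S_17 ≥ 17} = 1 + 1 = 2.
#{M_17 ≥ 17} = #{S_17 ≥ 17} + #{S_17 ≥ 18} = 1 + 0 = 1.
#{M_17 = 16} = 2 - 1 = 1.
P(M_17 = 16) = 1/131072 = 1/131072

Answer: 1/131072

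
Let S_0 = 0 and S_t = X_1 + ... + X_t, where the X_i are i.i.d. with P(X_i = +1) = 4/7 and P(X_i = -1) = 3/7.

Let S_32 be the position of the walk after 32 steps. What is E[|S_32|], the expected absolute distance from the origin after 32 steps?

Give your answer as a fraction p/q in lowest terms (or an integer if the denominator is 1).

Answer: 6483202349809757521613465888/1104427674243920646305299201

Derivation:
S_32 takes values m ≡ 0 (mod 2) with |m| ≤ 32; P(S_32=m) = C(32,(32+m)/2) · (4/7)^((32+m)/2) · (3/7)^((32-m)/2).
Distribution: P(S=-32)=1853020188851841/1104427674243920646305299201, P(S=-30)=79062194724345216/1104427674243920646305299201, P(S=-28)=1633952024303134464/1104427674243920646305299201, P(S=-26)=21786026990708459520/1104427674243920646305299201, P(S=-24)=210598260910181775360/1104427674243920646305299201, P(S=-22)=224638144970860560384/157775382034845806615042743, P(S=-20)=1347828869825163362304/157775382034845806615042743, P(S=-18)=46724734153938996559872/1104427674243920646305299201, P(S=-16)=194686392308079152332800/1104427674243920646305299201, P(S=-14)=692218283762059208294400/1104427674243920646305299201, P(S=-12)=2122802736870314905436160/1104427674243920646305299201, P(S=-10)=5660807298320839747829760/1104427674243920646305299201, P(S=-8)=1886935766106946582609920/157775382034845806615042743, P(S=-6)=3870637468937326323302400/157775382034845806615042743, P(S=-4)=49028074606539466761830400/1104427674243920646305299201, P(S=-2)=78444919370463146818928640/1104427674243920646305299201, P(S=0)=111130302441489457993482240/1104427674243920646305299201, P(S=2)=139457634436378927678095360/1104427674243920646305299201, P(S=4)=154952927151532141864550400/1104427674243920646305299201, P(S=6)=21747779249337844472217600/157775382034845806615042743, P(S=8)=18848075349426131875921920/157775382034845806615042743, P(S=10)=100523068530272703338250240/1104427674243920646305299201, P(S=12)=67015379020181802225500160/1104427674243920646305299201, P(S=14)=38849495084163363608985600/1104427674243920646305299201, P(S=16)=19424747542081681804492800/1104427674243920646305299201, P(S=18)=8287892284621517569916928/1104427674243920646305299201, P(S=20)=425020117160077824098304/157775382034845806615042743, P(S=22)=125931886565948984918016/157775382034845806615042743, P(S=24)=209886477609914974863360/1104427674243920646305299201, P(S=26)=38599811974237236756480/1104427674243920646305299201, P(S=28)=5146641596564964900864/1104427674243920646305299201, P(S=30)=442721857769029238784/1104427674243920646305299201, P(S=32)=18446744073709551616/1104427674243920646305299201
E[|S_32|] = Σ_m |m|·P(S_32=m) = 6483202349809757521613465888/1104427674243920646305299201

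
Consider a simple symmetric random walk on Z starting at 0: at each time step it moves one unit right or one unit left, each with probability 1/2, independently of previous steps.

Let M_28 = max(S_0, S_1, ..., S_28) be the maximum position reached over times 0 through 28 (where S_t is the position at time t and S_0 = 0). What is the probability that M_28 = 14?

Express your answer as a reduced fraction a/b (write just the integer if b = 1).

Let M_28 = max(S_0,...,S_28). Use the reflection principle: for j ≥ 1, #{paths with M_28 ≥ j} = #{S_28 ≥ j} + #{S_28 ≥ j+1}.
By reflection, #{M_28 ≥ 14} = #{S_28 ≥ 14} + #{S_28 ≥ 15} = 1683218 + 499178 = 2182396.
#{M_28 ≥ 15} = #{S_28 ≥ 15} + #{S_28 ≥ 16} = 499178 + 499178 = 998356.
#{M_28 = 14} = 2182396 - 998356 = 1184040.
P(M_28 = 14) = 1184040/268435456 = 148005/33554432

Answer: 148005/33554432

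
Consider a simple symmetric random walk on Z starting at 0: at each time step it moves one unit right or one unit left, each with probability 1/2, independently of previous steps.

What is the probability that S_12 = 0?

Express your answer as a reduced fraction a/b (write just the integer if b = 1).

Answer: 231/1024

Derivation:
To return to 0 after 12 steps: need exactly 6 steps of +1 and 6 of -1.
Favorable paths: C(12,6) = 924
Total paths: 2^12 = 4096
P = 924/4096 = 231/1024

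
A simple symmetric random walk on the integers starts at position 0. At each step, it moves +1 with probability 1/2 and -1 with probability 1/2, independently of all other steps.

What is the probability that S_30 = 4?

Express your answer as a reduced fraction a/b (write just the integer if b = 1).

To reach position 4 after 30 steps: need 17 steps of +1 and 13 of -1.
Favorable paths: C(30,17) = 119759850
Total paths: 2^30 = 1073741824
P = 119759850/1073741824 = 59879925/536870912

Answer: 59879925/536870912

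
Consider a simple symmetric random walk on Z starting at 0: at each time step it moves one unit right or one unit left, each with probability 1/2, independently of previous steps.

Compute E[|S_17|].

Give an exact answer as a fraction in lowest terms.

Answer: 109395/32768

Derivation:
S_17 takes values m ≡ 1 (mod 2) with |m| ≤ 17; P(S_17=m) = C(17,(17+m)/2)/2^17.
Total paths: 2^17 = 131072
Distribution: P(S=-17)=1/131072, P(S=-15)=17/131072, P(S=-13)=136/131072, P(S=-11)=680/131072, P(S=-9)=2380/131072, P(S=-7)=6188/131072, P(S=-5)=12376/131072, P(S=-3)=19448/131072, P(S=-1)=24310/131072, P(S=1)=24310/131072, P(S=3)=19448/131072, P(S=5)=12376/131072, P(S=7)=6188/131072, P(S=9)=2380/131072, P(S=11)=680/131072, P(S=13)=136/131072, P(S=15)=17/131072, P(S=17)=1/131072
E[|S_17|] = Σ_m |m|·P(S_17=m) = 437580/131072 = 109395/32768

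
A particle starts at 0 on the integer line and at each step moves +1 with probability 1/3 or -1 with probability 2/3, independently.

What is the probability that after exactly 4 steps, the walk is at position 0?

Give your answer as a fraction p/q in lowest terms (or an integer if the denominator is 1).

To be at 0 after 4 steps: need exactly 2 steps of +1 and 2 of -1.
Number of such sequences: C(4,2) = 6
Each has probability (1/3)^2 · (2/3)^2 = 4/81
P = 6 · 4/81 = 8/27

Answer: 8/27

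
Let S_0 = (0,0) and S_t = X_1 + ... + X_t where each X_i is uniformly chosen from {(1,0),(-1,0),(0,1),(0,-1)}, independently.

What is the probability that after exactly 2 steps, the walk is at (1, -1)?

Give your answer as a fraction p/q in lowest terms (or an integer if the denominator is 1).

Let h be the number of horizontal steps (so 2-h are vertical). To end at (1,-1) need (h+1)/2 right-steps and ((2-h)-1)/2 up-steps.
Sum over h with 1 ≤ h ≤ 1, h ≡ 1 (mod 2), 2-h ≡ 1 (mod 2):
h=1: C(2,1)·C(1,1)·C(1,0) = 2·1·1 = 2
Total favorable: 2
Total paths: 4^2 = 16
P = 2/16 = 1/8

Answer: 1/8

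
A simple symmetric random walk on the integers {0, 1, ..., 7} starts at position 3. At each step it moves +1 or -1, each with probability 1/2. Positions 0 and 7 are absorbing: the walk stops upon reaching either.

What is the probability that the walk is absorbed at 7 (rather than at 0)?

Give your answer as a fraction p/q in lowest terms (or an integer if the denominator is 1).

Answer: 3/7

Derivation:
Symmetric walk (p = 1/2): the harmonic-function argument gives P(hit 7 before 0 | start at 3) = a/N.
P = 3/7 = 3/7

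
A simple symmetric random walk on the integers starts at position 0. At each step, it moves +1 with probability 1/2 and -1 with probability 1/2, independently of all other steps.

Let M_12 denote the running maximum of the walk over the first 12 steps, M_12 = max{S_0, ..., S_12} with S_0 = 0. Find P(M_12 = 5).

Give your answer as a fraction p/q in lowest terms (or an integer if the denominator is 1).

Answer: 55/1024

Derivation:
Let M_12 = max(S_0,...,S_12). Use the reflection principle: for j ≥ 1, #{paths with M_12 ≥ j} = #{S_12 ≥ j} + #{S_12 ≥ j+1}.
By reflection, #{M_12 ≥ 5} = #{S_12 ≥ 5} + #{S_12 ≥ 6} = 299 + 299 = 598.
#{M_12 ≥ 6} = #{S_12 ≥ 6} + #{S_12 ≥ 7} = 299 + 79 = 378.
#{M_12 = 5} = 598 - 378 = 220.
P(M_12 = 5) = 220/4096 = 55/1024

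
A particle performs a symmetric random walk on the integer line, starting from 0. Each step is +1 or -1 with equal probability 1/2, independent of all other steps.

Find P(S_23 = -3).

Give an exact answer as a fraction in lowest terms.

Answer: 572033/4194304

Derivation:
To reach position -3 after 23 steps: need 10 steps of +1 and 13 of -1.
Favorable paths: C(23,10) = 1144066
Total paths: 2^23 = 8388608
P = 1144066/8388608 = 572033/4194304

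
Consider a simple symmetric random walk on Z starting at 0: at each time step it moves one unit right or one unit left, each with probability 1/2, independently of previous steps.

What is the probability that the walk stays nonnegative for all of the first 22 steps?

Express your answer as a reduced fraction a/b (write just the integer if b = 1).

Let f(t,s) = #length-t paths at position s with S_1..S_t all ≥ 0.
f(t,s) = f(t-1,s-1) + f(t-1,s+1) for s ≥ 0; f(t,s) = 0 for s < 0.
t=0: f(0,0)=1
t=1: f(1,1)=1
t=2: f(2,0)=1 f(2,2)=1
t=3: f(3,1)=2 f(3,3)=1
t=4: f(4,0)=2 f(4,2)=3 f(4,4)=1
t=5: f(5,1)=5 f(5,3)=4 f(5,5)=1
t=6: f(6,0)=5 f(6,2)=9 f(6,4)=5 f(6,6)=1
t=7: f(7,1)=14 f(7,3)=14 f(7,5)=6 f(7,7)=1
t=8: f(8,0)=14 f(8,2)=28 f(8,4)=20 f(8,6)=7 f(8,8)=1
t=9: f(9,1)=42 f(9,3)=48 f(9,5)=27 f(9,7)=8 f(9,9)=1
t=10: f(10,0)=42 f(10,2)=90 f(10,4)=75 f(10,6)=35 f(10,8)=9 f(10,10)=1
t=11: f(11,1)=132 f(11,3)=165 f(11,5)=110 f(11,7)=44 f(11,9)=10 f(11,11)=1
t=12: f(12,0)=132 f(12,2)=297 f(12,4)=275 f(12,6)=154 f(12,8)=54 f(12,10)=11 f(12,12)=1
t=13: f(13,1)=429 f(13,3)=572 f(13,5)=429 f(13,7)=208 f(13,9)=65 f(13,11)=12 f(13,13)=1
t=14: f(14,0)=429 f(14,2)=1001 f(14,4)=1001 f(14,6)=637 f(14,8)=273 f(14,10)=77 f(14,12)=13 f(14,14)=1
t=15: f(15,1)=1430 f(15,3)=2002 f(15,5)=1638 f(15,7)=910 f(15,9)=350 f(15,11)=90 f(15,13)=14 f(15,15)=1
t=16: f(16,0)=1430 f(16,2)=3432 f(16,4)=3640 f(16,6)=2548 f(16,8)=1260 f(16,10)=440 f(16,12)=104 f(16,14)=15 f(16,16)=1
t=17: f(17,1)=4862 f(17,3)=7072 f(17,5)=6188 f(17,7)=3808 f(17,9)=1700 f(17,11)=544 f(17,13)=119 f(17,15)=16 f(17,17)=1
t=18: f(18,0)=4862 f(18,2)=11934 f(18,4)=13260 f(18,6)=9996 f(18,8)=5508 f(18,10)=2244 f(18,12)=663 f(18,14)=135 f(18,16)=17 f(18,18)=1
t=19: f(19,1)=16796 f(19,3)=25194 f(19,5)=23256 f(19,7)=15504 f(19,9)=7752 f(19,11)=2907 f(19,13)=798 f(19,15)=152 f(19,17)=18 f(19,19)=1
t=20: f(20,0)=16796 f(20,2)=41990 f(20,4)=48450 f(20,6)=38760 f(20,8)=23256 f(20,10)=10659 f(20,12)=3705 f(20,14)=950 f(20,16)=170 f(20,18)=19 f(20,20)=1
t=21: f(21,1)=58786 f(21,3)=90440 f(21,5)=87210 f(21,7)=62016 f(21,9)=33915 f(21,11)=14364 f(21,13)=4655 f(21,15)=1120 f(21,17)=189 f(21,19)=20 f(21,21)=1
t=22: f(22,0)=58786 f(22,2)=149226 f(22,4)=177650 f(22,6)=149226 f(22,8)=95931 f(22,10)=48279 f(22,12)=19019 f(22,14)=5775 f(22,16)=1309 f(22,18)=209 f(22,20)=21 f(22,22)=1
Σ_s f(22,s) = 705432
P = 705432/4194304 = 88179/524288

Answer: 88179/524288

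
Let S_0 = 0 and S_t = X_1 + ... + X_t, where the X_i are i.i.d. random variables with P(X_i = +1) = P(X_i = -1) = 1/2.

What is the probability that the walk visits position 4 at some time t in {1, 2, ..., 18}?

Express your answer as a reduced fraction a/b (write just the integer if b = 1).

Count via complement. Let g(t,s) = #length-t paths at position s with S_1..S_t all ≠ 4.
g(t,s) = g(t-1,s-1) + g(t-1,s+1) for s ≠ 4; g(t,4) = 0.
t=0: g(0,0)=1
t=1: g(1,-1)=1 g(1,1)=1
t=2: g(2,-2)=1 g(2,0)=2 g(2,2)=1
t=3: g(3,-3)=1 g(3,-1)=3 g(3,1)=3 g(3,3)=1
t=4: g(4,-4)=1 g(4,-2)=4 g(4,0)=6 g(4,2)=4
t=5: g(5,-5)=1 g(5,-3)=5 g(5,-1)=10 g(5,1)=10 g(5,3)=4
t=6: g(6,-6)=1 g(6,-4)=6 g(6,-2)=15 g(6,0)=20 g(6,2)=14
t=7: g(7,-7)=1 g(7,-5)=7 g(7,-3)=21 g(7,-1)=35 g(7,1)=34 g(7,3)=14
t=8: g(8,-8)=1 g(8,-6)=8 g(8,-4)=28 g(8,-2)=56 g(8,0)=69 g(8,2)=48
t=9: g(9,-9)=1 g(9,-7)=9 g(9,-5)=36 g(9,-3)=84 g(9,-1)=125 g(9,1)=117 g(9,3)=48
t=10: g(10,-10)=1 g(10,-8)=10 g(10,-6)=45 g(10,-4)=120 g(10,-2)=209 g(10,0)=242 g(10,2)=165
t=11: g(11,-11)=1 g(11,-9)=11 g(11,-7)=55 g(11,-5)=165 g(11,-3)=329 g(11,-1)=451 g(11,1)=407 g(11,3)=165
t=12: g(12,-12)=1 g(12,-10)=12 g(12,-8)=66 g(12,-6)=220 g(12,-4)=494 g(12,-2)=780 g(12,0)=858 g(12,2)=572
t=13: g(13,-13)=1 g(13,-11)=13 g(13,-9)=78 g(13,-7)=286 g(13,-5)=714 g(13,-3)=1274 g(13,-1)=1638 g(13,1)=1430 g(13,3)=572
t=14: g(14,-14)=1 g(14,-12)=14 g(14,-10)=91 g(14,-8)=364 g(14,-6)=1000 g(14,-4)=1988 g(14,-2)=2912 g(14,0)=3068 g(14,2)=2002
t=15: g(15,-15)=1 g(15,-13)=15 g(15,-11)=105 g(15,-9)=455 g(15,-7)=1364 g(15,-5)=2988 g(15,-3)=4900 g(15,-1)=5980 g(15,1)=5070 g(15,3)=2002
t=16: g(16,-16)=1 g(16,-14)=16 g(16,-12)=120 g(16,-10)=560 g(16,-8)=1819 g(16,-6)=4352 g(16,-4)=7888 g(16,-2)=10880 g(16,0)=11050 g(16,2)=7072
t=17: g(17,-17)=1 g(17,-15)=17 g(17,-13)=136 g(17,-11)=680 g(17,-9)=2379 g(17,-7)=6171 g(17,-5)=12240 g(17,-3)=18768 g(17,-1)=21930 g(17,1)=18122 g(17,3)=7072
t=18: g(18,-18)=1 g(18,-16)=18 g(18,-14)=153 g(18,-12)=816 g(18,-10)=3059 g(18,-8)=8550 g(18,-6)=18411 g(18,-4)=31008 g(18,-2)=40698 g(18,0)=40052 g(18,2)=25194
Paths never hitting 4: Σ_s g(18,s) = 167960
Paths hitting 4: 2^18 - 167960 = 94184
P = 94184/262144 = 11773/32768

Answer: 11773/32768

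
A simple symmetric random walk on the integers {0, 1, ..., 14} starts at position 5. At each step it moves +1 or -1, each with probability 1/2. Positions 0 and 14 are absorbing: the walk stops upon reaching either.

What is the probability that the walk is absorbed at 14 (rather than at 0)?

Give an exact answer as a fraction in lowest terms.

Symmetric walk (p = 1/2): the harmonic-function argument gives P(hit 14 before 0 | start at 5) = a/N.
P = 5/14 = 5/14

Answer: 5/14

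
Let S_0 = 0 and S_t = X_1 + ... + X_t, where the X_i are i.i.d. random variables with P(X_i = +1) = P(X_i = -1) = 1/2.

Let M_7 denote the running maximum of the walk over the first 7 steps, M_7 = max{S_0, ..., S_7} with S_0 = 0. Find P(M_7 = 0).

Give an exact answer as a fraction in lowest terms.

Let M_7 = max(S_0,...,S_7). Use the reflection principle: for j ≥ 1, #{paths with M_7 ≥ j} = #{S_7 ≥ j} + #{S_7 ≥ j+1}.
P(M_7 ≥ 0) = 1 since S_0 = 0, so #{M_7 ≥ 0} = 128.
#{M_7 ≥ 1} = #{S_7 ≥ 1} + #{S_7 ≥ 2} = 64 + 29 = 93.
#{M_7 = 0} = 128 - 93 = 35.
P(M_7 = 0) = 35/128 = 35/128

Answer: 35/128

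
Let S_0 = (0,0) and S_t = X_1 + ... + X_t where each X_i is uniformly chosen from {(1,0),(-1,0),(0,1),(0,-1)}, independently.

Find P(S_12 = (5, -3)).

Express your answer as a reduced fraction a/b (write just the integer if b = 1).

Let h be the number of horizontal steps (so 12-h are vertical). To end at (5,-3) need (h+5)/2 right-steps and ((12-h)-3)/2 up-steps.
Sum over h with 5 ≤ h ≤ 9, h ≡ 1 (mod 2), 12-h ≡ 1 (mod 2):
h=5: C(12,5)·C(5,5)·C(7,2) = 792·1·21 = 16632
h=7: C(12,7)·C(7,6)·C(5,1) = 792·7·5 = 27720
h=9: C(12,9)·C(9,7)·C(3,0) = 220·36·1 = 7920
Total favorable: 52272
Total paths: 4^12 = 16777216
P = 52272/16777216 = 3267/1048576

Answer: 3267/1048576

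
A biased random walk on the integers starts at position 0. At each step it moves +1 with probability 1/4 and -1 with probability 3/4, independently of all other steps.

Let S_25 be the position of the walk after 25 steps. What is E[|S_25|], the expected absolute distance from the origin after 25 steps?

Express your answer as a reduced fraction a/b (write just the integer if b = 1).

Answer: 880416350563975/70368744177664

Derivation:
S_25 takes values m ≡ 1 (mod 2) with |m| ≤ 25; P(S_25=m) = C(25,(25+m)/2) · (1/4)^((25+m)/2) · (3/4)^((25-m)/2).
Distribution: P(S=-25)=847288609443/1125899906842624, P(S=-23)=7060738412025/1125899906842624, P(S=-21)=7060738412025/281474976710656, P(S=-19)=18044109275175/281474976710656, P(S=-17)=66161734008975/562949953421312, P(S=-15)=92626427612565/562949953421312, P(S=-13)=51459126451425/281474976710656, P(S=-11)=46558257265575/281474976710656, P(S=-9)=139674771796725/1125899906842624, P(S=-7)=87943374834975/1125899906842624, P(S=-5)=5862891655665/140737488355328, P(S=-3)=2664950752575/140737488355328, P(S=-1)=2072739474225/281474976710656, P(S=1)=690913158075/281474976710656, P(S=3)=98701879725/140737488355328, P(S=5)=24127126155/140737488355328, P(S=7)=40211876925/1125899906842624, P(S=9)=7096213575/1125899906842624, P(S=11)=262822725/281474976710656, P(S=13)=32276475/281474976710656, P(S=15)=6455295/562949953421312, P(S=17)=512325/562949953421312, P(S=19)=15525/281474976710656, P(S=21)=675/281474976710656, P(S=23)=75/1125899906842624, P(S=25)=1/1125899906842624
E[|S_25|] = Σ_m |m|·P(S_25=m) = 880416350563975/70368744177664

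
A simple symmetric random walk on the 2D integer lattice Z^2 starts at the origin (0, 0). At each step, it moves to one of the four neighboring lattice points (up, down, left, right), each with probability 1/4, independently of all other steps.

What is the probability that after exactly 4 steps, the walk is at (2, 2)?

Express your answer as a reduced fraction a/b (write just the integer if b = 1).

Let h be the number of horizontal steps (so 4-h are vertical). To end at (2,2) need (h+2)/2 right-steps and ((4-h)+2)/2 up-steps.
Sum over h with 2 ≤ h ≤ 2, h ≡ 0 (mod 2), 4-h ≡ 0 (mod 2):
h=2: C(4,2)·C(2,2)·C(2,2) = 6·1·1 = 6
Total favorable: 6
Total paths: 4^4 = 256
P = 6/256 = 3/128

Answer: 3/128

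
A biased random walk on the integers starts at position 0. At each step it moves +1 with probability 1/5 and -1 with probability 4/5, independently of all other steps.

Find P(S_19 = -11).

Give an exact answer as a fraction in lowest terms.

Answer: 4161823309824/19073486328125

Derivation:
To reach position -11 after 19 steps: need 4 steps of +1 and 15 steps of -1.
Number of such sequences: C(19,4) = 3876
Each has probability (1/5)^4 · (4/5)^15 = 1073741824/19073486328125
P = 3876 · 1073741824/19073486328125 = 4161823309824/19073486328125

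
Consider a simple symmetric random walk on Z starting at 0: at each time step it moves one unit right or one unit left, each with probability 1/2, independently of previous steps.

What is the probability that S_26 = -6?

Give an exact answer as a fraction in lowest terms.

To reach position -6 after 26 steps: need 10 steps of +1 and 16 of -1.
Favorable paths: C(26,10) = 5311735
Total paths: 2^26 = 67108864
P = 5311735/67108864 = 5311735/67108864

Answer: 5311735/67108864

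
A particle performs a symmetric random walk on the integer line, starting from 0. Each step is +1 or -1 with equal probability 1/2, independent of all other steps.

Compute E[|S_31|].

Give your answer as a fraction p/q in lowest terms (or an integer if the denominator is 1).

Answer: 300540195/67108864

Derivation:
S_31 takes values m ≡ 1 (mod 2) with |m| ≤ 31; P(S_31=m) = C(31,(31+m)/2)/2^31.
Total paths: 2^31 = 2147483648
Distribution: P(S=-31)=1/2147483648, P(S=-29)=31/2147483648, P(S=-27)=465/2147483648, P(S=-25)=4495/2147483648, P(S=-23)=31465/2147483648, P(S=-21)=169911/2147483648, P(S=-19)=736281/2147483648, P(S=-17)=2629575/2147483648, P(S=-15)=7888725/2147483648, P(S=-13)=20160075/2147483648, P(S=-11)=44352165/2147483648, P(S=-9)=84672315/2147483648, P(S=-7)=141120525/2147483648, P(S=-5)=206253075/2147483648, P(S=-3)=265182525/2147483648, P(S=-1)=300540195/2147483648, P(S=1)=300540195/2147483648, P(S=3)=265182525/2147483648, P(S=5)=206253075/2147483648, P(S=7)=141120525/2147483648, P(S=9)=84672315/2147483648, P(S=11)=44352165/2147483648, P(S=13)=20160075/2147483648, P(S=15)=7888725/2147483648, P(S=17)=2629575/2147483648, P(S=19)=736281/2147483648, P(S=21)=169911/2147483648, P(S=23)=31465/2147483648, P(S=25)=4495/2147483648, P(S=27)=465/2147483648, P(S=29)=31/2147483648, P(S=31)=1/2147483648
E[|S_31|] = Σ_m |m|·P(S_31=m) = 9617286240/2147483648 = 300540195/67108864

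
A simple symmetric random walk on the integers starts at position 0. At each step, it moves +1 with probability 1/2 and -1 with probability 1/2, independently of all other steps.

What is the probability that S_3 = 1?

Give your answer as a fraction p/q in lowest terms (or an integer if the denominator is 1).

To reach position 1 after 3 steps: need 2 steps of +1 and 1 of -1.
Favorable paths: C(3,2) = 3
Total paths: 2^3 = 8
P = 3/8 = 3/8

Answer: 3/8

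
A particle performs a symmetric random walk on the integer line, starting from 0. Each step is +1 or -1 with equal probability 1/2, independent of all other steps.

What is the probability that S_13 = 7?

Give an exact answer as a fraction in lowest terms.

Answer: 143/4096

Derivation:
To reach position 7 after 13 steps: need 10 steps of +1 and 3 of -1.
Favorable paths: C(13,10) = 286
Total paths: 2^13 = 8192
P = 286/8192 = 143/4096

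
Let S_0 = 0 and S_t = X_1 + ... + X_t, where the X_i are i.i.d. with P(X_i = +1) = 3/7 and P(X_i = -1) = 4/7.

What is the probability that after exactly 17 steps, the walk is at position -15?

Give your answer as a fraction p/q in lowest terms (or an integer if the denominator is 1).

To reach position -15 after 17 steps: need 1 step of +1 and 16 steps of -1.
Number of such sequences: C(17,1) = 17
Each has probability (3/7)^1 · (4/7)^16 = 12884901888/232630513987207
P = 17 · 12884901888/232630513987207 = 219043332096/232630513987207

Answer: 219043332096/232630513987207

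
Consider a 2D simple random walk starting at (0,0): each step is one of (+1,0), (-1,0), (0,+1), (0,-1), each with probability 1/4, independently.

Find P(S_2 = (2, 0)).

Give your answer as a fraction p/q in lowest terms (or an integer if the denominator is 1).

Answer: 1/16

Derivation:
Let h be the number of horizontal steps (so 2-h are vertical). To end at (2,0) need (h+2)/2 right-steps and ((2-h)+0)/2 up-steps.
Sum over h with 2 ≤ h ≤ 2, h ≡ 0 (mod 2), 2-h ≡ 0 (mod 2):
h=2: C(2,2)·C(2,2)·C(0,0) = 1·1·1 = 1
Total favorable: 1
Total paths: 4^2 = 16
P = 1/16 = 1/16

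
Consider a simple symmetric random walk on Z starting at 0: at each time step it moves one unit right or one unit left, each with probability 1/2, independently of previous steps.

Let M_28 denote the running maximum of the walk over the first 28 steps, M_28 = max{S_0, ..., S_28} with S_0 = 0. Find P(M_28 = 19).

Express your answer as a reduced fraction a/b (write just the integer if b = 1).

Let M_28 = max(S_0,...,S_28). Use the reflection principle: for j ≥ 1, #{paths with M_28 ≥ j} = #{S_28 ≥ j} + #{S_28 ≥ j+1}.
By reflection, #{M_28 ≥ 19} = #{S_28 ≥ 19} + #{S_28 ≥ 20} = 24158 + 24158 = 48316.
#{M_28 ≥ 20} = #{S_28 ≥ 20} + #{S_28 ≥ 21} = 24158 + 3683 = 27841.
#{M_28 = 19} = 48316 - 27841 = 20475.
P(M_28 = 19) = 20475/268435456 = 20475/268435456

Answer: 20475/268435456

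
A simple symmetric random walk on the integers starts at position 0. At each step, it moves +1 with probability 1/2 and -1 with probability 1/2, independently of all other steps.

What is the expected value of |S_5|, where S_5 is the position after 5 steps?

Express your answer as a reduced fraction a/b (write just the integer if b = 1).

S_5 takes values m ≡ 1 (mod 2) with |m| ≤ 5; P(S_5=m) = C(5,(5+m)/2)/2^5.
Total paths: 2^5 = 32
Distribution: P(S=-5)=1/32, P(S=-3)=5/32, P(S=-1)=10/32, P(S=1)=10/32, P(S=3)=5/32, P(S=5)=1/32
E[|S_5|] = Σ_m |m|·P(S_5=m) = 60/32 = 15/8

Answer: 15/8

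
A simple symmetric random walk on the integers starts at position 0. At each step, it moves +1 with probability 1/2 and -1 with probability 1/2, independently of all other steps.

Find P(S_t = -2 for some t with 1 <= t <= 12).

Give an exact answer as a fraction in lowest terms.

Answer: 595/1024

Derivation:
Count via complement. Let g(t,s) = #length-t paths at position s with S_1..S_t all ≠ -2.
g(t,s) = g(t-1,s-1) + g(t-1,s+1) for s ≠ -2; g(t,-2) = 0.
t=0: g(0,0)=1
t=1: g(1,-1)=1 g(1,1)=1
t=2: g(2,0)=2 g(2,2)=1
t=3: g(3,-1)=2 g(3,1)=3 g(3,3)=1
t=4: g(4,0)=5 g(4,2)=4 g(4,4)=1
t=5: g(5,-1)=5 g(5,1)=9 g(5,3)=5 g(5,5)=1
t=6: g(6,0)=14 g(6,2)=14 g(6,4)=6 g(6,6)=1
t=7: g(7,-1)=14 g(7,1)=28 g(7,3)=20 g(7,5)=7 g(7,7)=1
t=8: g(8,0)=42 g(8,2)=48 g(8,4)=27 g(8,6)=8 g(8,8)=1
t=9: g(9,-1)=42 g(9,1)=90 g(9,3)=75 g(9,5)=35 g(9,7)=9 g(9,9)=1
t=10: g(10,0)=132 g(10,2)=165 g(10,4)=110 g(10,6)=44 g(10,8)=10 g(10,10)=1
t=11: g(11,-1)=132 g(11,1)=297 g(11,3)=275 g(11,5)=154 g(11,7)=54 g(11,9)=11 g(11,11)=1
t=12: g(12,0)=429 g(12,2)=572 g(12,4)=429 g(12,6)=208 g(12,8)=65 g(12,10)=12 g(12,12)=1
Paths never hitting -2: Σ_s g(12,s) = 1716
Paths hitting -2: 2^12 - 1716 = 2380
P = 2380/4096 = 595/1024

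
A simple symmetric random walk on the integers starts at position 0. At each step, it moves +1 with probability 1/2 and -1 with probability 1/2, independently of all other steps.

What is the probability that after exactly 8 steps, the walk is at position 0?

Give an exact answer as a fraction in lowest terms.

To return to 0 after 8 steps: need exactly 4 steps of +1 and 4 of -1.
Favorable paths: C(8,4) = 70
Total paths: 2^8 = 256
P = 70/256 = 35/128

Answer: 35/128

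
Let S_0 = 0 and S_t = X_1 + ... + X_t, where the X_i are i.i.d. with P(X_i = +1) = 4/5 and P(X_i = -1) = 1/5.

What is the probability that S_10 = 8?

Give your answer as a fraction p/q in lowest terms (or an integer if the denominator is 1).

To reach position 8 after 10 steps: need 9 steps of +1 and 1 step of -1.
Number of such sequences: C(10,9) = 10
Each has probability (4/5)^9 · (1/5)^1 = 262144/9765625
P = 10 · 262144/9765625 = 524288/1953125

Answer: 524288/1953125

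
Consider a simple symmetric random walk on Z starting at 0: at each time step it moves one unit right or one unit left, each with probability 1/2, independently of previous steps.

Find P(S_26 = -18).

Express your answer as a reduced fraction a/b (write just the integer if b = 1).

To reach position -18 after 26 steps: need 4 steps of +1 and 22 of -1.
Favorable paths: C(26,4) = 14950
Total paths: 2^26 = 67108864
P = 14950/67108864 = 7475/33554432

Answer: 7475/33554432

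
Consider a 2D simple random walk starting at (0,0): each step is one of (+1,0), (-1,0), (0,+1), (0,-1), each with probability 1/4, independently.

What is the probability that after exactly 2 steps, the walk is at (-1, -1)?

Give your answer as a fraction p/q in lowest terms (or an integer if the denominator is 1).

Let h be the number of horizontal steps (so 2-h are vertical). To end at (-1,-1) need (h-1)/2 right-steps and ((2-h)-1)/2 up-steps.
Sum over h with 1 ≤ h ≤ 1, h ≡ 1 (mod 2), 2-h ≡ 1 (mod 2):
h=1: C(2,1)·C(1,0)·C(1,0) = 2·1·1 = 2
Total favorable: 2
Total paths: 4^2 = 16
P = 2/16 = 1/8

Answer: 1/8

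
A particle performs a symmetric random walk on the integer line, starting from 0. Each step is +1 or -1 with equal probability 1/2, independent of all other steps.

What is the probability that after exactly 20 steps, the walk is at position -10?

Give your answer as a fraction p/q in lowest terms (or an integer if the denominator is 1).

Answer: 969/65536

Derivation:
To reach position -10 after 20 steps: need 5 steps of +1 and 15 of -1.
Favorable paths: C(20,5) = 15504
Total paths: 2^20 = 1048576
P = 15504/1048576 = 969/65536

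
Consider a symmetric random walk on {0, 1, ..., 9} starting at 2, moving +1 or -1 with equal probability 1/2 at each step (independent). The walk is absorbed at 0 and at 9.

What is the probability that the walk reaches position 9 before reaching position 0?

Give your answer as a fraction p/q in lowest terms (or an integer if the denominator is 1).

Symmetric walk (p = 1/2): the harmonic-function argument gives P(hit 9 before 0 | start at 2) = a/N.
P = 2/9 = 2/9

Answer: 2/9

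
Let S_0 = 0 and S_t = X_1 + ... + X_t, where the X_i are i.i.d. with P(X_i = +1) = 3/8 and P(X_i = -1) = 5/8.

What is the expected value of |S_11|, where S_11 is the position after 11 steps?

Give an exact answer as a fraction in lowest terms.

Answer: 944630621/268435456

Derivation:
S_11 takes values m ≡ 1 (mod 2) with |m| ≤ 11; P(S_11=m) = C(11,(11+m)/2) · (3/8)^((11+m)/2) · (5/8)^((11-m)/2).
Distribution: P(S=-11)=48828125/8589934592, P(S=-9)=322265625/8589934592, P(S=-7)=966796875/8589934592, P(S=-5)=1740234375/8589934592, P(S=-3)=1044140625/4294967296, P(S=-1)=877078125/4294967296, P(S=1)=526246875/4294967296, P(S=3)=225534375/4294967296, P(S=5)=135320625/8589934592, P(S=7)=27064125/8589934592, P(S=9)=3247695/8589934592, P(S=11)=177147/8589934592
E[|S_11|] = Σ_m |m|·P(S_11=m) = 944630621/268435456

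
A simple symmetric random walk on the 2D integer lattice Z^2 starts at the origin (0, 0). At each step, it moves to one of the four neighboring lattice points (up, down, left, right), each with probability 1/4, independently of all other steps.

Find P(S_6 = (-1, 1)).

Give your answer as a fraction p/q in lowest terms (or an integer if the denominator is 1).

Answer: 75/1024

Derivation:
Let h be the number of horizontal steps (so 6-h are vertical). To end at (-1,1) need (h-1)/2 right-steps and ((6-h)+1)/2 up-steps.
Sum over h with 1 ≤ h ≤ 5, h ≡ 1 (mod 2), 6-h ≡ 1 (mod 2):
h=1: C(6,1)·C(1,0)·C(5,3) = 6·1·10 = 60
h=3: C(6,3)·C(3,1)·C(3,2) = 20·3·3 = 180
h=5: C(6,5)·C(5,2)·C(1,1) = 6·10·1 = 60
Total favorable: 300
Total paths: 4^6 = 4096
P = 300/4096 = 75/1024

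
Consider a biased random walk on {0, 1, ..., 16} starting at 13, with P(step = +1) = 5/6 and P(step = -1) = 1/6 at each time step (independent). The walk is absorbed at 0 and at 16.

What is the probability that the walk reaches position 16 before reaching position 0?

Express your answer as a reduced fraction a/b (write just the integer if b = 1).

Answer: 38146972625/38146972656

Derivation:
Biased walk: p = 5/6, q = 1/6, r = q/p = 1/5
Gambler's ruin: P(hit 16 before 0 | start at 13) = (1 - r^a)/(1 - r^N)
r^13 = 1/1220703125; r^16 = 1/152587890625
P = (1 - 1/1220703125) / (1 - 1/152587890625) = 1220703124/1220703125 / 152587890624/152587890625 = 38146972625/38146972656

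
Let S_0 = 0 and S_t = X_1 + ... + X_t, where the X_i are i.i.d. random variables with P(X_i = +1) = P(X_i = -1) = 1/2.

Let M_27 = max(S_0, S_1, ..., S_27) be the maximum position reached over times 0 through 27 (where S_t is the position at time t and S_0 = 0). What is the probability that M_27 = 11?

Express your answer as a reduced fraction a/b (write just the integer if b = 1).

Answer: 2220075/134217728

Derivation:
Let M_27 = max(S_0,...,S_27). Use the reflection principle: for j ≥ 1, #{paths with M_27 ≥ j} = #{S_27 ≥ j} + #{S_27 ≥ j+1}.
By reflection, #{M_27 ≥ 11} = #{S_27 ≥ 11} + #{S_27 ≥ 12} = 3505699 + 1285624 = 4791323.
#{M_27 ≥ 12} = #{S_27 ≥ 12} + #{S_27 ≥ 13} = 1285624 + 1285624 = 2571248.
#{M_27 = 11} = 4791323 - 2571248 = 2220075.
P(M_27 = 11) = 2220075/134217728 = 2220075/134217728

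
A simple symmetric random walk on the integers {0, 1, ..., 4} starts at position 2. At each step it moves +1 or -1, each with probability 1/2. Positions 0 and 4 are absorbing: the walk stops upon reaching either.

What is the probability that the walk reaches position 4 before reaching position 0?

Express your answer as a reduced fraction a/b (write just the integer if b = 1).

Symmetric walk (p = 1/2): the harmonic-function argument gives P(hit 4 before 0 | start at 2) = a/N.
P = 2/4 = 1/2

Answer: 1/2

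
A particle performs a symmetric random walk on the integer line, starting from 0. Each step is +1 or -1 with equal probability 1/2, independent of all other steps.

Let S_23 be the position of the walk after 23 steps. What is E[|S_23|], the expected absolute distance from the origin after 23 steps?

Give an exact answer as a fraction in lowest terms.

S_23 takes values m ≡ 1 (mod 2) with |m| ≤ 23; P(S_23=m) = C(23,(23+m)/2)/2^23.
Total paths: 2^23 = 8388608
Distribution: P(S=-23)=1/8388608, P(S=-21)=23/8388608, P(S=-19)=253/8388608, P(S=-17)=1771/8388608, P(S=-15)=8855/8388608, P(S=-13)=33649/8388608, P(S=-11)=100947/8388608, P(S=-9)=245157/8388608, P(S=-7)=490314/8388608, P(S=-5)=817190/8388608, P(S=-3)=1144066/8388608, P(S=-1)=1352078/8388608, P(S=1)=1352078/8388608, P(S=3)=1144066/8388608, P(S=5)=817190/8388608, P(S=7)=490314/8388608, P(S=9)=245157/8388608, P(S=11)=100947/8388608, P(S=13)=33649/8388608, P(S=15)=8855/8388608, P(S=17)=1771/8388608, P(S=19)=253/8388608, P(S=21)=23/8388608, P(S=23)=1/8388608
E[|S_23|] = Σ_m |m|·P(S_23=m) = 32449872/8388608 = 2028117/524288

Answer: 2028117/524288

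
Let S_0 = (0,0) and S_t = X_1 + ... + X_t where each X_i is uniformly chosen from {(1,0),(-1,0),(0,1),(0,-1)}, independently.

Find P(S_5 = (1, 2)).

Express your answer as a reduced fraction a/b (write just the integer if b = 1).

Let h be the number of horizontal steps (so 5-h are vertical). To end at (1,2) need (h+1)/2 right-steps and ((5-h)+2)/2 up-steps.
Sum over h with 1 ≤ h ≤ 3, h ≡ 1 (mod 2), 5-h ≡ 0 (mod 2):
h=1: C(5,1)·C(1,1)·C(4,3) = 5·1·4 = 20
h=3: C(5,3)·C(3,2)·C(2,2) = 10·3·1 = 30
Total favorable: 50
Total paths: 4^5 = 1024
P = 50/1024 = 25/512

Answer: 25/512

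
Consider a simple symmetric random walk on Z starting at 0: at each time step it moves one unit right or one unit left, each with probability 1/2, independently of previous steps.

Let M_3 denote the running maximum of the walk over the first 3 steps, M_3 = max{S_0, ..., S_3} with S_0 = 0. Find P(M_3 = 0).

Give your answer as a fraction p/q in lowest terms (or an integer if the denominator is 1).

Let M_3 = max(S_0,...,S_3). Use the reflection principle: for j ≥ 1, #{paths with M_3 ≥ j} = #{S_3 ≥ j} + #{S_3 ≥ j+1}.
P(M_3 ≥ 0) = 1 since S_0 = 0, so #{M_3 ≥ 0} = 8.
#{M_3 ≥ 1} = #{S_3 ≥ 1} + #{S_3 ≥ 2} = 4 + 1 = 5.
#{M_3 = 0} = 8 - 5 = 3.
P(M_3 = 0) = 3/8 = 3/8

Answer: 3/8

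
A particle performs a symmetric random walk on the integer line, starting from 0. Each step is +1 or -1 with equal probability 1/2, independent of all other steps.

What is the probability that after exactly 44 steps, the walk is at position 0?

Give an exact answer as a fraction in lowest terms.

Answer: 263012370465/2199023255552

Derivation:
To return to 0 after 44 steps: need exactly 22 steps of +1 and 22 of -1.
Favorable paths: C(44,22) = 2104098963720
Total paths: 2^44 = 17592186044416
P = 2104098963720/17592186044416 = 263012370465/2199023255552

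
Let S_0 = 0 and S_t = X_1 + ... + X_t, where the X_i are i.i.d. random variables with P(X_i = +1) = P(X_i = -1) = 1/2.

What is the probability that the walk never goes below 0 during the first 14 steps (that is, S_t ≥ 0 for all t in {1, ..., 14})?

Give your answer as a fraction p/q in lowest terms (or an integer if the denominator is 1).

Answer: 429/2048

Derivation:
Let f(t,s) = #length-t paths at position s with S_1..S_t all ≥ 0.
f(t,s) = f(t-1,s-1) + f(t-1,s+1) for s ≥ 0; f(t,s) = 0 for s < 0.
t=0: f(0,0)=1
t=1: f(1,1)=1
t=2: f(2,0)=1 f(2,2)=1
t=3: f(3,1)=2 f(3,3)=1
t=4: f(4,0)=2 f(4,2)=3 f(4,4)=1
t=5: f(5,1)=5 f(5,3)=4 f(5,5)=1
t=6: f(6,0)=5 f(6,2)=9 f(6,4)=5 f(6,6)=1
t=7: f(7,1)=14 f(7,3)=14 f(7,5)=6 f(7,7)=1
t=8: f(8,0)=14 f(8,2)=28 f(8,4)=20 f(8,6)=7 f(8,8)=1
t=9: f(9,1)=42 f(9,3)=48 f(9,5)=27 f(9,7)=8 f(9,9)=1
t=10: f(10,0)=42 f(10,2)=90 f(10,4)=75 f(10,6)=35 f(10,8)=9 f(10,10)=1
t=11: f(11,1)=132 f(11,3)=165 f(11,5)=110 f(11,7)=44 f(11,9)=10 f(11,11)=1
t=12: f(12,0)=132 f(12,2)=297 f(12,4)=275 f(12,6)=154 f(12,8)=54 f(12,10)=11 f(12,12)=1
t=13: f(13,1)=429 f(13,3)=572 f(13,5)=429 f(13,7)=208 f(13,9)=65 f(13,11)=12 f(13,13)=1
t=14: f(14,0)=429 f(14,2)=1001 f(14,4)=1001 f(14,6)=637 f(14,8)=273 f(14,10)=77 f(14,12)=13 f(14,14)=1
Σ_s f(14,s) = 3432
P = 3432/16384 = 429/2048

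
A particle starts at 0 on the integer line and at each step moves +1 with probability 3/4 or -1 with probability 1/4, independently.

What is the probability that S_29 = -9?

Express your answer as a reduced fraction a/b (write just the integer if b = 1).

To reach position -9 after 29 steps: need 10 steps of +1 and 19 steps of -1.
Number of such sequences: C(29,10) = 20030010
Each has probability (3/4)^10 · (1/4)^19 = 59049/288230376151711744
P = 20030010 · 59049/288230376151711744 = 591376030245/144115188075855872

Answer: 591376030245/144115188075855872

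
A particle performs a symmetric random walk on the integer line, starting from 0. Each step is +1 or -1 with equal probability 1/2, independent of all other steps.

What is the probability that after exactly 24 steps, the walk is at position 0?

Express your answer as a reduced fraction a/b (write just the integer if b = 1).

To return to 0 after 24 steps: need exactly 12 steps of +1 and 12 of -1.
Favorable paths: C(24,12) = 2704156
Total paths: 2^24 = 16777216
P = 2704156/16777216 = 676039/4194304

Answer: 676039/4194304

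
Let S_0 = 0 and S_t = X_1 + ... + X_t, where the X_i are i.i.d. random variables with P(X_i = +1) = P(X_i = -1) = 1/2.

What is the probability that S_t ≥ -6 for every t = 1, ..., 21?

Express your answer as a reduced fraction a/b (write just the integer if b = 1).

Let f(t,s) = #length-t paths at position s with S_1..S_t all ≥ -6.
f(t,s) = f(t-1,s-1) + f(t-1,s+1) for s ≥ -6; f(t,s) = 0 for s < -6.
t=0: f(0,0)=1
t=1: f(1,-1)=1 f(1,1)=1
t=2: f(2,-2)=1 f(2,0)=2 f(2,2)=1
t=3: f(3,-3)=1 f(3,-1)=3 f(3,1)=3 f(3,3)=1
t=4: f(4,-4)=1 f(4,-2)=4 f(4,0)=6 f(4,2)=4 f(4,4)=1
t=5: f(5,-5)=1 f(5,-3)=5 f(5,-1)=10 f(5,1)=10 f(5,3)=5 f(5,5)=1
t=6: f(6,-6)=1 f(6,-4)=6 f(6,-2)=15 f(6,0)=20 f(6,2)=15 f(6,4)=6 f(6,6)=1
t=7: f(7,-5)=7 f(7,-3)=21 f(7,-1)=35 f(7,1)=35 f(7,3)=21 f(7,5)=7 f(7,7)=1
t=8: f(8,-6)=7 f(8,-4)=28 f(8,-2)=56 f(8,0)=70 f(8,2)=56 f(8,4)=28 f(8,6)=8 f(8,8)=1
t=9: f(9,-5)=35 f(9,-3)=84 f(9,-1)=126 f(9,1)=126 f(9,3)=84 f(9,5)=36 f(9,7)=9 f(9,9)=1
t=10: f(10,-6)=35 f(10,-4)=119 f(10,-2)=210 f(10,0)=252 f(10,2)=210 f(10,4)=120 f(10,6)=45 f(10,8)=10 f(10,10)=1
t=11: f(11,-5)=154 f(11,-3)=329 f(11,-1)=462 f(11,1)=462 f(11,3)=330 f(11,5)=165 f(11,7)=55 f(11,9)=11 f(11,11)=1
t=12: f(12,-6)=154 f(12,-4)=483 f(12,-2)=791 f(12,0)=924 f(12,2)=792 f(12,4)=495 f(12,6)=220 f(12,8)=66 f(12,10)=12 f(12,12)=1
t=13: f(13,-5)=637 f(13,-3)=1274 f(13,-1)=1715 f(13,1)=1716 f(13,3)=1287 f(13,5)=715 f(13,7)=286 f(13,9)=78 f(13,11)=13 f(13,13)=1
t=14: f(14,-6)=637 f(14,-4)=1911 f(14,-2)=2989 f(14,0)=3431 f(14,2)=3003 f(14,4)=2002 f(14,6)=1001 f(14,8)=364 f(14,10)=91 f(14,12)=14 f(14,14)=1
t=15: f(15,-5)=2548 f(15,-3)=4900 f(15,-1)=6420 f(15,1)=6434 f(15,3)=5005 f(15,5)=3003 f(15,7)=1365 f(15,9)=455 f(15,11)=105 f(15,13)=15 f(15,15)=1
t=16: f(16,-6)=2548 f(16,-4)=7448 f(16,-2)=11320 f(16,0)=12854 f(16,2)=11439 f(16,4)=8008 f(16,6)=4368 f(16,8)=1820 f(16,10)=560 f(16,12)=120 f(16,14)=16 f(16,16)=1
t=17: f(17,-5)=9996 f(17,-3)=18768 f(17,-1)=24174 f(17,1)=24293 f(17,3)=19447 f(17,5)=12376 f(17,7)=6188 f(17,9)=2380 f(17,11)=680 f(17,13)=136 f(17,15)=17 f(17,17)=1
t=18: f(18,-6)=9996 f(18,-4)=28764 f(18,-2)=42942 f(18,0)=48467 f(18,2)=43740 f(18,4)=31823 f(18,6)=18564 f(18,8)=8568 f(18,10)=3060 f(18,12)=816 f(18,14)=153 f(18,16)=18 f(18,18)=1
t=19: f(19,-5)=38760 f(19,-3)=71706 f(19,-1)=91409 f(19,1)=92207 f(19,3)=75563 f(19,5)=50387 f(19,7)=27132 f(19,9)=11628 f(19,11)=3876 f(19,13)=969 f(19,15)=171 f(19,17)=19 f(19,19)=1
t=20: f(20,-6)=38760 f(20,-4)=110466 f(20,-2)=163115 f(20,0)=183616 f(20,2)=167770 f(20,4)=125950 f(20,6)=77519 f(20,8)=38760 f(20,10)=15504 f(20,12)=4845 f(20,14)=1140 f(20,16)=190 f(20,18)=20 f(20,20)=1
t=21: f(21,-5)=149226 f(21,-3)=273581 f(21,-1)=346731 f(21,1)=351386 f(21,3)=293720 f(21,5)=203469 f(21,7)=116279 f(21,9)=54264 f(21,11)=20349 f(21,13)=5985 f(21,15)=1330 f(21,17)=210 f(21,19)=21 f(21,21)=1
Σ_s f(21,s) = 1816552
P = 1816552/2097152 = 227069/262144

Answer: 227069/262144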